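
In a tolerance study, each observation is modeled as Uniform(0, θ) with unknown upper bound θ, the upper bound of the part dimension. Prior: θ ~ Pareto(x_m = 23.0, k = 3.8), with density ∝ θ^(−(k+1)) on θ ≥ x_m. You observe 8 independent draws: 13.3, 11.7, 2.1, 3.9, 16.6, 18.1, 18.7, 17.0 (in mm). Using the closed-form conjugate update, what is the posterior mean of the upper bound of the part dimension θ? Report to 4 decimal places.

25.1296

A Pareto(scale x_m, shape k) prior on the upper bound θ of Uniform(0, θ) is conjugate: posterior is Pareto(max(x_m, max xᵢ), k + n).
Sample maximum = 18.7; prior scale x_m = 23.0 → posterior scale = max = 23.0.
Posterior shape = 3.8 + 8 = 11.8.
E[θ|data] = k·x_m/(k−1) = 11.8·23.0/10.8 = 25.1296.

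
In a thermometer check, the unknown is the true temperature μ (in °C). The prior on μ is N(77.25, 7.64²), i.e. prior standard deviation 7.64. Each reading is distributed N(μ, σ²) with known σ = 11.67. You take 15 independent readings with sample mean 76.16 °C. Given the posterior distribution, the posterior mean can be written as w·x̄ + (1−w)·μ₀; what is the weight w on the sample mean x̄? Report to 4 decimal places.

For Normal data with known variance σ², a Normal(μ₀, σ₀²) prior on μ is conjugate. Posterior precision = 1/σ₀² + n/σ²; posterior mean is the precision-weighted average of μ₀ and x̄.
σ₀² = 7.64² = 58.3696, σ² = 11.67² = 136.1889. Prior precision 1/σ₀² = 1/58.3696; data precision n/σ² = 15/136.1889.
w = (n/σ²)/(1/σ₀² + n/σ²) = n·σ₀²/(σ² + n·σ₀²) = 15·58.3696/(136.1889 + 15·58.3696) = 875.544/1011.7329 = 0.8654.

0.8654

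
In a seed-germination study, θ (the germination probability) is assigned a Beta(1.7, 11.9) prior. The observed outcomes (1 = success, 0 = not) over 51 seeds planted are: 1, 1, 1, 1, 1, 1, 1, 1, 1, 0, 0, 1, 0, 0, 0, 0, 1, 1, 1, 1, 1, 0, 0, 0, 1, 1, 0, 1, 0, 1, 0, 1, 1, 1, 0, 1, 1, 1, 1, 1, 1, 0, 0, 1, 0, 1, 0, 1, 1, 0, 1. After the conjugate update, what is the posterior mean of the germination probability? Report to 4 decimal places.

0.5372

The Beta prior is conjugate to a Binomial/Bernoulli likelihood; the update adds successes to α and failures to β.
Posterior: Beta(α+k, β+n−k) = Beta(1.7+33, 11.9+18) = Beta(34.7, 29.9).
Posterior mean = α/(α+β) = 34.7/64.6 = 0.5372.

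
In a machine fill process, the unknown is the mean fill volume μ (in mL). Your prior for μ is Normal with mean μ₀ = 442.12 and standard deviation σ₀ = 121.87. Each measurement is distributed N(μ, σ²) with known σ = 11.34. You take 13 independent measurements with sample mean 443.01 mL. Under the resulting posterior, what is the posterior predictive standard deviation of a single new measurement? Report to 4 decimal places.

For Normal data with known variance σ², a Normal(μ₀, σ₀²) prior on μ is conjugate. Posterior precision = 1/σ₀² + n/σ²; posterior mean is the precision-weighted average of μ₀ and x̄.
σ₀² = 121.87² = 14852.2969, σ² = 11.34² = 128.5956; σ² + n·σ₀² = 128.5956 + 13·14852.2969 = 193208.4553.
Posterior precision = 1/σ₀² + n/σ² = 1/14852.2969 + 13/128.5956 = (σ² + n·σ₀²)/(σ₀²σ²) = 193208.4553/(14852.2969·128.5956); posterior variance σₙ² = σ₀²σ²/(σ² + n·σ₀²) = 14852.2969·128.5956/193208.4553 = 9.885385.
Predictive variance for one new observation = σₙ² + σ² = 14852.2969·128.5956/193208.4553 + 128.5956 = σ²·(σ₀² + 193208.4553)/193208.4553 = 128.5956·208060.7522/193208.4553 = 138.480985; SD = √(128.5956·208060.7522/193208.4553) = 11.7678.

11.7678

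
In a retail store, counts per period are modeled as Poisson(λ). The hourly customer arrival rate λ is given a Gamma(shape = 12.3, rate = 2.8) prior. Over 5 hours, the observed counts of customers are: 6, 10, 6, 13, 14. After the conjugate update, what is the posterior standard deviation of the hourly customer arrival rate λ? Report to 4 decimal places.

1.0038

With a Gamma(shape α, rate β) prior, the Poisson likelihood is conjugate: the posterior is Gamma(α + ΣXᵢ, β + n).
Sum of counts S = 49 over n = 5 hours.
Posterior: Gamma(α+S, β+n) = Gamma(12.3+49, 2.8+5) = Gamma(61.3, 7.8).
SD = √α/β = √61.3/7.8 = 1.0038.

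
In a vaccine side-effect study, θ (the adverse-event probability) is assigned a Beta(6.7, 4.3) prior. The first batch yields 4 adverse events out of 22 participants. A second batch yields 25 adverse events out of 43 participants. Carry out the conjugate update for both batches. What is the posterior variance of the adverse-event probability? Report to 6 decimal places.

The Beta prior is conjugate to a Binomial/Bernoulli likelihood; the update adds successes to α and failures to β.
After batch 1: Beta(6.7+4, 4.3+18) = Beta(10.7, 22.3).
After batch 2: Beta(10.7+25, 22.3+18) = Beta(35.7, 40.3).
Var = αβ/((α+β)²(α+β+1)) = 35.7·40.3/(76.0²·77.0) = 0.003235.

0.003235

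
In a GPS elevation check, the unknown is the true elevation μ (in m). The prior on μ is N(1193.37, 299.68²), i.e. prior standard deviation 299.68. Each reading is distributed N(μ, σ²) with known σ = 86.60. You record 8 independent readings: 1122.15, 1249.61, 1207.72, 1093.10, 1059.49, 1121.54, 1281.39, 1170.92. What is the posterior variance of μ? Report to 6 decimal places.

927.760744

For Normal data with known variance σ², a Normal(μ₀, σ₀²) prior on μ is conjugate. Posterior precision = 1/σ₀² + n/σ²; posterior mean is the precision-weighted average of μ₀ and x̄.
σ₀² = 299.68² = 89808.1024, σ² = 86.60² = 7499.56; σ² + n·σ₀² = 7499.56 + 8·89808.1024 = 725964.3792.
Posterior precision = 1/σ₀² + n/σ² = 1/89808.1024 + 8/7499.56 = (σ² + n·σ₀²)/(σ₀²σ²) = 725964.3792/(89808.1024·7499.56); posterior variance σₙ² = σ₀²σ²/(σ² + n·σ₀²) = 89808.1024·7499.56/725964.3792 = 927.760744.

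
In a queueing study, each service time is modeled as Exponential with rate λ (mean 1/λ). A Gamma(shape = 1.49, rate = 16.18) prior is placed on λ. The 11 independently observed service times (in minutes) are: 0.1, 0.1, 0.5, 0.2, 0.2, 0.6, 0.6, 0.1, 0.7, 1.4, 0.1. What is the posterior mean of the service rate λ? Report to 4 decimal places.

0.6011

With a Gamma(shape α, rate β) prior on the exponential rate λ, the posterior after n observations with total T = Σxᵢ is Gamma(α+n, β+T).
Sum of observations T = 4.6 minutes; n = 11.
Posterior: Gamma(1.49+11, 16.18+4.6) = Gamma(12.49, 20.78).
Posterior mean of λ = α/β = 12.49/20.78 = 0.6011.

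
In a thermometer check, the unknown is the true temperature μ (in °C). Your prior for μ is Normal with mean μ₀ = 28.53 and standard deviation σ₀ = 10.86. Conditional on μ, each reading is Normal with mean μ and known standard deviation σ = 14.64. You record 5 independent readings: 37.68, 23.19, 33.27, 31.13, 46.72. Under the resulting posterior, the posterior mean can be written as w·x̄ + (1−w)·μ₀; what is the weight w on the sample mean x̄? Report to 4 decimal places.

0.7334

For Normal data with known variance σ², a Normal(μ₀, σ₀²) prior on μ is conjugate. Posterior precision = 1/σ₀² + n/σ²; posterior mean is the precision-weighted average of μ₀ and x̄.
σ₀² = 10.86² = 117.9396, σ² = 14.64² = 214.3296. Prior precision 1/σ₀² = 1/117.9396; data precision n/σ² = 5/214.3296.
w = (n/σ²)/(1/σ₀² + n/σ²) = n·σ₀²/(σ² + n·σ₀²) = 5·117.9396/(214.3296 + 5·117.9396) = 589.698/804.0276 = 0.7334.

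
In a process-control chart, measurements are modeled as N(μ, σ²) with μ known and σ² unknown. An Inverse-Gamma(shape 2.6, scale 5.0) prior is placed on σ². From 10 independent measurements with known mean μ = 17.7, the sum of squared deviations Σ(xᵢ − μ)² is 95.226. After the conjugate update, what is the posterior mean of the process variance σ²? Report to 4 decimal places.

7.9717

With known mean μ and an Inverse-Gamma(α, β) prior on σ², the Normal likelihood is conjugate: posterior is Inv-Gamma(α + n/2, β + Σ(xᵢ−μ)²/2).
Posterior: Inv-Gamma(2.6 + 10/2, 5.0 + 95.226/2) = Inv-Gamma(7.60, 52.6130).
E[σ²|data] = β/(α−1) = 52.6130/6.60 = 7.9717.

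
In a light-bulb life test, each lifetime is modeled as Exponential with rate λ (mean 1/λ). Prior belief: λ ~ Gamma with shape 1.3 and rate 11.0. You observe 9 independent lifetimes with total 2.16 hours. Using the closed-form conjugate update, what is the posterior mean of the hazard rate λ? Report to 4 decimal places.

With a Gamma(shape α, rate β) prior on the exponential rate λ, the posterior after n observations with total T = Σxᵢ is Gamma(α+n, β+T).
Posterior: Gamma(1.3+9, 11.0+2.16) = Gamma(10.3, 13.16).
Posterior mean of λ = α/β = 10.3/13.16 = 0.7827.

0.7827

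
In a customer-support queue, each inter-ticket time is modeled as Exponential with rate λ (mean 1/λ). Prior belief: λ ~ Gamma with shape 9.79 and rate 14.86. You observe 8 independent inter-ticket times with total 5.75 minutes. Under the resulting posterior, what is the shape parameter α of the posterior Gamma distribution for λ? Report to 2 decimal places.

With a Gamma(shape α, rate β) prior on the exponential rate λ, the posterior after n observations with total T = Σxᵢ is Gamma(α+n, β+T).
Posterior: Gamma(9.79+8, 14.86+5.75) = Gamma(17.79, 20.61).
Posterior α = 17.79.

17.79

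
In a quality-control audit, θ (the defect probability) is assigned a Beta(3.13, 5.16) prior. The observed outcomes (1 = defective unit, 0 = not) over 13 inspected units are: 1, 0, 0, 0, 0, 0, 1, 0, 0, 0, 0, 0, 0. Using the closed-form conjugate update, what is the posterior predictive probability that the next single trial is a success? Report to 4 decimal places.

The Beta prior is conjugate to a Binomial/Bernoulli likelihood; the update adds successes to α and failures to β.
Posterior: Beta(α+k, β+n−k) = Beta(3.13+2, 5.16+11) = Beta(5.13, 16.16).
For a single future Bernoulli trial, P(success | data) = α/(α+β) = 0.2410.

0.2410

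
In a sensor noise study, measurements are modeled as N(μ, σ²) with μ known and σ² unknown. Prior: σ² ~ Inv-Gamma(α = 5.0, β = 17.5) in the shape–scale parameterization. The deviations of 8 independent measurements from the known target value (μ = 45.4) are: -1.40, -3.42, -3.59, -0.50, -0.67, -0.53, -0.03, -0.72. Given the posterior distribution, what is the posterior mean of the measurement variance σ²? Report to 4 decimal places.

With known mean μ and an Inverse-Gamma(α, β) prior on σ², the Normal likelihood is conjugate: posterior is Inv-Gamma(α + n/2, β + Σ(xᵢ−μ)²/2).
Σ(xᵢ−μ)² = (-1.40)² + (-3.42)² + (-3.59)² + (-0.50)² + (-0.67)² + (-0.53)² + (-0.03)² + (-0.72)² = 28.0436.
Posterior: Inv-Gamma(5.0 + 8/2, 17.5 + 28.0436/2) = Inv-Gamma(9.00, 31.52180).
E[σ²|data] = β/(α−1) = 31.52180/8.00 = 3.9402.

3.9402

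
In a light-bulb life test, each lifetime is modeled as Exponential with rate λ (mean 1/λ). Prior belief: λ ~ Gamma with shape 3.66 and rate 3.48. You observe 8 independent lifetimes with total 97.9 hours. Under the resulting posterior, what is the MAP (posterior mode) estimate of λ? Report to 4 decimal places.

With a Gamma(shape α, rate β) prior on the exponential rate λ, the posterior after n observations with total T = Σxᵢ is Gamma(α+n, β+T).
Posterior: Gamma(3.66+8, 3.48+97.9) = Gamma(11.66, 101.38).
Mode = (α−1)/β = 0.1051.

0.1051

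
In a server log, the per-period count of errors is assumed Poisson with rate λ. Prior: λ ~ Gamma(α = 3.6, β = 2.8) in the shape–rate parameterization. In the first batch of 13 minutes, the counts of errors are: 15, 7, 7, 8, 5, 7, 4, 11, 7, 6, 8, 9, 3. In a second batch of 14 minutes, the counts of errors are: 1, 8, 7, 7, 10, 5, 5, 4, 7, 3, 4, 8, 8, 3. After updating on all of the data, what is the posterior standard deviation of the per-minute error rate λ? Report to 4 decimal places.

With a Gamma(shape α, rate β) prior, the Poisson likelihood is conjugate: the posterior is Gamma(α + ΣXᵢ, β + n).
Batch 1: sum of counts S = 97 over n = 13 minutes.
After batch 1: Gamma(α+S, β+n) = Gamma(3.6+97, 2.8+13) = Gamma(100.6, 15.8).
Batch 2: sum of counts S = 80 over n = 14 minutes.
After batch 2: Gamma(α+S, β+n) = Gamma(100.6+80, 15.8+14) = Gamma(180.6, 29.8).
SD = √α/β = √180.6/29.8 = 0.4510.

0.4510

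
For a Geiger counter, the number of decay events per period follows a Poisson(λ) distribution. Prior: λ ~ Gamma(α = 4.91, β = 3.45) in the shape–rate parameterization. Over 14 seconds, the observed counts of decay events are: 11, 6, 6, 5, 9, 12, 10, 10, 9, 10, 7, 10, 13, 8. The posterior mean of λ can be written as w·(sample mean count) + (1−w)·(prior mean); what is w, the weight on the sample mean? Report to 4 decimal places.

0.8023

With a Gamma(shape α, rate β) prior, the Poisson likelihood is conjugate: the posterior is Gamma(α + ΣXᵢ, β + n).
Posterior mean = (α₀+S)/(β₀+n) = [n/(β₀+n)]·(S/n) + [β₀/(β₀+n)]·(α₀/β₀), so only n and β₀ enter the weight.
Weight on data w = n/(β₀+n) = 14/(3.45+14) = 14/17.45 = 0.8023.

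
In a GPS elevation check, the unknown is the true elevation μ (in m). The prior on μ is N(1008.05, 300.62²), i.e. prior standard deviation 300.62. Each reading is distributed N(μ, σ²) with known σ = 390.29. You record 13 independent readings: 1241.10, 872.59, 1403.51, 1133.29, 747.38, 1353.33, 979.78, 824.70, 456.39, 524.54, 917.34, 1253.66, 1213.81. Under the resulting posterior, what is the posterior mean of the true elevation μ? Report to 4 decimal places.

995.5731

For Normal data with known variance σ², a Normal(μ₀, σ₀²) prior on μ is conjugate. Posterior precision = 1/σ₀² + n/σ²; posterior mean is the precision-weighted average of μ₀ and x̄.
Σxᵢ = 1241.10 + 872.59 + 1403.51 + 1133.29 + 747.38 + 1353.33 + 979.78 + 824.70 + 456.39 + 524.54 + 917.34 + 1253.66 + 1213.81 = 12921.42, so n·x̄ = 12921.42.
σ₀² = 300.62² = 90372.3844, σ² = 390.29² = 152326.2841; σ² + n·σ₀² = 152326.2841 + 13·90372.3844 = 1327167.2813.
Posterior mean = (μ₀/σ₀² + n·x̄/σ²)/(1/σ₀² + n/σ²) = (σ²·μ₀ + σ₀²·n·x̄)/(σ² + n·σ₀²) = (152326.2841·1008.05 + 90372.3844·12921.42)/1327167.2813 = 1321292045.920853/1327167.2813 = 995.5731.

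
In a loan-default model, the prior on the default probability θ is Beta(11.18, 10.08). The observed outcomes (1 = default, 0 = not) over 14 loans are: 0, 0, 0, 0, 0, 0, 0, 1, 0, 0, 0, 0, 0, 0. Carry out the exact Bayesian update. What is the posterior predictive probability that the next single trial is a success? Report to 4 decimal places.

The Beta prior is conjugate to a Binomial/Bernoulli likelihood; the update adds successes to α and failures to β.
Posterior: Beta(α+k, β+n−k) = Beta(11.18+1, 10.08+13) = Beta(12.18, 23.08).
For a single future Bernoulli trial, P(success | data) = α/(α+β) = 0.3454.

0.3454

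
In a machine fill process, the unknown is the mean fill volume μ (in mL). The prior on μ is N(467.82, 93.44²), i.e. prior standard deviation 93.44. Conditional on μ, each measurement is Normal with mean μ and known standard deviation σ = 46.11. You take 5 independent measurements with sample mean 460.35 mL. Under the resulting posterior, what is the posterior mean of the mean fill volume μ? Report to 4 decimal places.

460.6969

For Normal data with known variance σ², a Normal(μ₀, σ₀²) prior on μ is conjugate. Posterior precision = 1/σ₀² + n/σ²; posterior mean is the precision-weighted average of μ₀ and x̄.
n·x̄ = 5·460.35 = 2301.75.
σ₀² = 93.44² = 8731.0336, σ² = 46.11² = 2126.1321; σ² + n·σ₀² = 2126.1321 + 5·8731.0336 = 45781.3001.
Posterior mean = (μ₀/σ₀² + n·x̄/σ²)/(1/σ₀² + n/σ²) = (σ²·μ₀ + σ₀²·n·x̄)/(σ² + n·σ₀²) = (2126.1321·467.82 + 8731.0336·2301.75)/45781.3001 = 21091303.707822/45781.3001 = 460.6969.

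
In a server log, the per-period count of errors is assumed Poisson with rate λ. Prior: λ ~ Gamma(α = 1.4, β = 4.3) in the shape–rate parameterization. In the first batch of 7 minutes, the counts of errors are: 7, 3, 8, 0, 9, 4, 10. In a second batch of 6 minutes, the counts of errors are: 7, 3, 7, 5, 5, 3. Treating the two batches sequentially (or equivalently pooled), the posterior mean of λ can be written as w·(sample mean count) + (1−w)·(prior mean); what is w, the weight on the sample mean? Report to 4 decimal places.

With a Gamma(shape α, rate β) prior, the Poisson likelihood is conjugate: the posterior is Gamma(α + ΣXᵢ, β + n).
Total number of minutes: n = 7 + 6 = 13.
Posterior mean = (α₀+S)/(β₀+n) = [n/(β₀+n)]·(S/n) + [β₀/(β₀+n)]·(α₀/β₀), so only n and β₀ enter the weight.
Weight on data w = n/(β₀+n) = 13/(4.3+13) = 13/17.3 = 0.7514.

0.7514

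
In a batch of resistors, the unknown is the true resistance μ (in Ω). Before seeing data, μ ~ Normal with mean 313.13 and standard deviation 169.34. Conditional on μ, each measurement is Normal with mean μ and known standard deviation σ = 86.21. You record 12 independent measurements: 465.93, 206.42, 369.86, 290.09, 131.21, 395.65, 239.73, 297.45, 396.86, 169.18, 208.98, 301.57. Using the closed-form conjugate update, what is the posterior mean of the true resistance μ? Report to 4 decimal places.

289.9123

For Normal data with known variance σ², a Normal(μ₀, σ₀²) prior on μ is conjugate. Posterior precision = 1/σ₀² + n/σ²; posterior mean is the precision-weighted average of μ₀ and x̄.
Σxᵢ = 465.93 + 206.42 + 369.86 + 290.09 + 131.21 + 395.65 + 239.73 + 297.45 + 396.86 + 169.18 + 208.98 + 301.57 = 3472.93, so n·x̄ = 3472.93.
σ₀² = 169.34² = 28676.0356, σ² = 86.21² = 7432.1641; σ² + n·σ₀² = 7432.1641 + 12·28676.0356 = 351544.5913.
Posterior mean = (μ₀/σ₀² + n·x̄/σ²)/(1/σ₀² + n/σ²) = (σ²·μ₀ + σ₀²·n·x̄)/(σ² + n·σ₀²) = (7432.1641·313.13 + 28676.0356·3472.93)/351544.5913 = 101917097.860941/351544.5913 = 289.9123.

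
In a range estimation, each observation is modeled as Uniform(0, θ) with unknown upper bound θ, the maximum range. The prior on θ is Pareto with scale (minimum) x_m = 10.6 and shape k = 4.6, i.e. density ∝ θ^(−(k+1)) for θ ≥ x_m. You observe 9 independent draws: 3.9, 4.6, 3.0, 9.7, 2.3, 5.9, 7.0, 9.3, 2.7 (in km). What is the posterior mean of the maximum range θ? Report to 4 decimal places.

11.4413

A Pareto(scale x_m, shape k) prior on the upper bound θ of Uniform(0, θ) is conjugate: posterior is Pareto(max(x_m, max xᵢ), k + n).
Sample maximum = 9.7; prior scale x_m = 10.6 → posterior scale = max = 10.6.
Posterior shape = 4.6 + 9 = 13.6.
E[θ|data] = k·x_m/(k−1) = 13.6·10.6/12.6 = 11.4413.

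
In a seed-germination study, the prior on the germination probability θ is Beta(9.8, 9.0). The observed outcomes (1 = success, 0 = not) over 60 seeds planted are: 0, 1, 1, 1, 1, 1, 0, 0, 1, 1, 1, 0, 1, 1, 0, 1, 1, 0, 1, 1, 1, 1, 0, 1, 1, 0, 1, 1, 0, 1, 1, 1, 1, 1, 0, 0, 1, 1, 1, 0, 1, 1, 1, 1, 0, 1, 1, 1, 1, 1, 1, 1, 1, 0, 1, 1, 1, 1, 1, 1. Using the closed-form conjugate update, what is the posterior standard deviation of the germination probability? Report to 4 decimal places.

The Beta prior is conjugate to a Binomial/Bernoulli likelihood; the update adds successes to α and failures to β.
Posterior: Beta(α+k, β+n−k) = Beta(9.8+46, 9.0+14) = Beta(55.8, 23.0).
Var = αβ/((α+β)²(α+β+1)) = 55.8·23.0/(78.8²·79.8) = 0.00259004; SD = √0.00259004 = 0.0509.

0.0509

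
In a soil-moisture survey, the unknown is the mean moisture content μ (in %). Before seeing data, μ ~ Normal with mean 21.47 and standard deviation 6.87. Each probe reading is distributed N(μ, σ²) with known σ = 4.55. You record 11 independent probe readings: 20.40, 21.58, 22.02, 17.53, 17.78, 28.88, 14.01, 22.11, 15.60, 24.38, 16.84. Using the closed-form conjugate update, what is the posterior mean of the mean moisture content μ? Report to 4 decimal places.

For Normal data with known variance σ², a Normal(μ₀, σ₀²) prior on μ is conjugate. Posterior precision = 1/σ₀² + n/σ²; posterior mean is the precision-weighted average of μ₀ and x̄.
Σxᵢ = 20.40 + 21.58 + 22.02 + 17.53 + 17.78 + 28.88 + 14.01 + 22.11 + 15.60 + 24.38 + 16.84 = 221.13, so n·x̄ = 221.13.
σ₀² = 6.87² = 47.1969, σ² = 4.55² = 20.7025; σ² + n·σ₀² = 20.7025 + 11·47.1969 = 539.8684.
Posterior mean = (μ₀/σ₀² + n·x̄/σ²)/(1/σ₀² + n/σ²) = (σ²·μ₀ + σ₀²·n·x̄)/(σ² + n·σ₀²) = (20.7025·21.47 + 47.1969·221.13)/539.8684 = 10881.133172/539.8684 = 20.1552.

20.1552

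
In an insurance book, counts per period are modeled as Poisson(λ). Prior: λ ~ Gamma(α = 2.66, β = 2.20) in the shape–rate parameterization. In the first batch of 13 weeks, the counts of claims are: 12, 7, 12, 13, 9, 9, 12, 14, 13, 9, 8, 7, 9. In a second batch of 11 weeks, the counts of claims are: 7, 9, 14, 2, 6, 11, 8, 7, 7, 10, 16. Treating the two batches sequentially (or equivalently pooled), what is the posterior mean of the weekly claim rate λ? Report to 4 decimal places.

8.9183

With a Gamma(shape α, rate β) prior, the Poisson likelihood is conjugate: the posterior is Gamma(α + ΣXᵢ, β + n).
Batch 1: sum of counts S = 134 over n = 13 weeks.
After batch 1: Gamma(α+S, β+n) = Gamma(2.66+134, 2.20+13) = Gamma(136.66, 15.20).
Batch 2: sum of counts S = 97 over n = 11 weeks.
After batch 2: Gamma(α+S, β+n) = Gamma(136.66+97, 15.20+11) = Gamma(233.66, 26.20).
Posterior mean = α/β = 233.66/26.20 = 8.9183.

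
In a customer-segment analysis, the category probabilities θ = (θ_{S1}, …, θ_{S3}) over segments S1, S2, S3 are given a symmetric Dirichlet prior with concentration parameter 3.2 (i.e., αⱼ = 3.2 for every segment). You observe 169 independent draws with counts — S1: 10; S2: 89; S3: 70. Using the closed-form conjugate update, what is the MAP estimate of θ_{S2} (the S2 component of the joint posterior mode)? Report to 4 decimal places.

The Dirichlet prior is conjugate to the Multinomial likelihood: each posterior αⱼ = prior αⱼ + observed count nⱼ.
Posterior concentration: (13.2, 92.2, 73.2), total = 178.6.
Joint mode component: (α_{S2}−1)/(Σα−K) = 91.2/175.6 = 0.5194.

0.5194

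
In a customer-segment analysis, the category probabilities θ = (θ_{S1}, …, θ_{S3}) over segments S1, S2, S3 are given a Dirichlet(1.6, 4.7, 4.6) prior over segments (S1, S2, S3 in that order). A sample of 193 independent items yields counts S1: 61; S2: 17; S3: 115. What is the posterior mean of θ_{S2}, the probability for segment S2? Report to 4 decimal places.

The Dirichlet prior is conjugate to the Multinomial likelihood: each posterior αⱼ = prior αⱼ + observed count nⱼ.
Posterior concentration: (62.6, 21.7, 119.6), total = 203.9.
E[θ_{S2}|data] = α_{S2}/Σα = 21.7/203.9 = 0.1064.

0.1064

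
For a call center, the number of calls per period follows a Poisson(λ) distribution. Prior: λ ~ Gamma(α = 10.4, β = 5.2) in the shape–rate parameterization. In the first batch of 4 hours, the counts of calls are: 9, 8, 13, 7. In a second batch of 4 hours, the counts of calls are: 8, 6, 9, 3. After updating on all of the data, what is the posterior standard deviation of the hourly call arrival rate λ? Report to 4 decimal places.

0.6490

With a Gamma(shape α, rate β) prior, the Poisson likelihood is conjugate: the posterior is Gamma(α + ΣXᵢ, β + n).
Batch 1: sum of counts S = 37 over n = 4 hours.
After batch 1: Gamma(α+S, β+n) = Gamma(10.4+37, 5.2+4) = Gamma(47.4, 9.2).
Batch 2: sum of counts S = 26 over n = 4 hours.
After batch 2: Gamma(α+S, β+n) = Gamma(47.4+26, 9.2+4) = Gamma(73.4, 13.2).
SD = √α/β = √73.4/13.2 = 0.6490.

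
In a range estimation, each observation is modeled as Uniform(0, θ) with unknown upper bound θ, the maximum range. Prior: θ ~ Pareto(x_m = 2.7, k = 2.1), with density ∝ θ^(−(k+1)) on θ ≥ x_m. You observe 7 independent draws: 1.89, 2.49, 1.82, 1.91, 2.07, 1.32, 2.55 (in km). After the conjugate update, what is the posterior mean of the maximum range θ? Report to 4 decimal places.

3.0333

A Pareto(scale x_m, shape k) prior on the upper bound θ of Uniform(0, θ) is conjugate: posterior is Pareto(max(x_m, max xᵢ), k + n).
Sample maximum = 2.55; prior scale x_m = 2.7 → posterior scale = max = 2.70.
Posterior shape = 2.1 + 7 = 9.1.
E[θ|data] = k·x_m/(k−1) = 9.1·2.70/8.1 = 3.0333.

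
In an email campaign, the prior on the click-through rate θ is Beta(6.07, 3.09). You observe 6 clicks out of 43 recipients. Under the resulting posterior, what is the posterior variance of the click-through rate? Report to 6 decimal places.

0.003346

The Beta prior is conjugate to a Binomial/Bernoulli likelihood; the update adds successes to α and failures to β.
Posterior: Beta(α+k, β+n−k) = Beta(6.07+6, 3.09+37) = Beta(12.07, 40.09).
Var = αβ/((α+β)²(α+β+1)) = 12.07·40.09/(52.16²·53.16) = 0.003346.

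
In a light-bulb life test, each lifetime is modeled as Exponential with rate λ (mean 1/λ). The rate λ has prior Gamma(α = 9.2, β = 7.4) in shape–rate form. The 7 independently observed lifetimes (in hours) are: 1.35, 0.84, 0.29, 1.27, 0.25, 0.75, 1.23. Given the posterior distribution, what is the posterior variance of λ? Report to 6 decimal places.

0.090490

With a Gamma(shape α, rate β) prior on the exponential rate λ, the posterior after n observations with total T = Σxᵢ is Gamma(α+n, β+T).
Sum of observations T = 5.98 hours; n = 7.
Posterior: Gamma(9.2+7, 7.4+5.98) = Gamma(16.2, 13.38).
Var = α/β² = 0.090490.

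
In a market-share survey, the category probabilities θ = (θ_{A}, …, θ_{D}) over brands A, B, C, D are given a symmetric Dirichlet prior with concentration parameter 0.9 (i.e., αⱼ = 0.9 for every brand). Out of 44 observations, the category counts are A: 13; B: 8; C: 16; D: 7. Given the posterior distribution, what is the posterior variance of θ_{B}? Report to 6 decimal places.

The Dirichlet prior is conjugate to the Multinomial likelihood: each posterior αⱼ = prior αⱼ + observed count nⱼ.
Posterior concentration: (13.9, 8.9, 16.9, 7.9), total = 47.6.
Var[θ_j] = α_j(Σα−α_j)/((Σα)²(Σα+1)) = 8.9·38.7/(47.6²·48.6) = 0.003128.

0.003128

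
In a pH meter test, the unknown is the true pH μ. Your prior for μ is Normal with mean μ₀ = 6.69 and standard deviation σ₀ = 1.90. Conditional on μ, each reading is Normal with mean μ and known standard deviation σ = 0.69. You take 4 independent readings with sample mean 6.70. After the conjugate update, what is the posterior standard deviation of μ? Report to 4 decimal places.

0.3394

For Normal data with known variance σ², a Normal(μ₀, σ₀²) prior on μ is conjugate. Posterior precision = 1/σ₀² + n/σ²; posterior mean is the precision-weighted average of μ₀ and x̄.
σ₀² = 1.90² = 3.61, σ² = 0.69² = 0.4761; σ² + n·σ₀² = 0.4761 + 4·3.61 = 14.9161.
Posterior precision = 1/σ₀² + n/σ² = 1/3.61 + 4/0.4761 = (σ² + n·σ₀²)/(σ₀²σ²) = 14.9161/(3.61·0.4761); posterior variance σₙ² = σ₀²σ²/(σ² + n·σ₀²) = 3.61·0.4761/14.9161 = 0.115226.
Posterior SD = √σₙ² = √(3.61·0.4761/14.9161) = 0.3394.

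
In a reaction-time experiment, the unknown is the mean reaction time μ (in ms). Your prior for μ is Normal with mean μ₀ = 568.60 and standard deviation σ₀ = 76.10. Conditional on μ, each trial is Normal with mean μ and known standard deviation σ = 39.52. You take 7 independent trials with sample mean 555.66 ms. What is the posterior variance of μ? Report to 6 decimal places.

214.841408

For Normal data with known variance σ², a Normal(μ₀, σ₀²) prior on μ is conjugate. Posterior precision = 1/σ₀² + n/σ²; posterior mean is the precision-weighted average of μ₀ and x̄.
σ₀² = 76.10² = 5791.21, σ² = 39.52² = 1561.8304; σ² + n·σ₀² = 1561.8304 + 7·5791.21 = 42100.3004.
Posterior precision = 1/σ₀² + n/σ² = 1/5791.21 + 7/1561.8304 = (σ² + n·σ₀²)/(σ₀²σ²) = 42100.3004/(5791.21·1561.8304); posterior variance σₙ² = σ₀²σ²/(σ² + n·σ₀²) = 5791.21·1561.8304/42100.3004 = 214.841408.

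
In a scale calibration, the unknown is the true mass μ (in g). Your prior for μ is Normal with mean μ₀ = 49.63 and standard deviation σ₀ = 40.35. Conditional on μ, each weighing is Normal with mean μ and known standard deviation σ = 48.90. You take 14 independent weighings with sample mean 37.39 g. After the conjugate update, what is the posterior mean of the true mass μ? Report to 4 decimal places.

For Normal data with known variance σ², a Normal(μ₀, σ₀²) prior on μ is conjugate. Posterior precision = 1/σ₀² + n/σ²; posterior mean is the precision-weighted average of μ₀ and x̄.
n·x̄ = 14·37.39 = 523.46.
σ₀² = 40.35² = 1628.1225, σ² = 48.90² = 2391.21; σ² + n·σ₀² = 2391.21 + 14·1628.1225 = 25184.925.
Posterior mean = (μ₀/σ₀² + n·x̄/σ²)/(1/σ₀² + n/σ²) = (σ²·μ₀ + σ₀²·n·x̄)/(σ² + n·σ₀²) = (2391.21·49.63 + 1628.1225·523.46)/25184.925 = 970932.75615/25184.925 = 38.5521.

38.5521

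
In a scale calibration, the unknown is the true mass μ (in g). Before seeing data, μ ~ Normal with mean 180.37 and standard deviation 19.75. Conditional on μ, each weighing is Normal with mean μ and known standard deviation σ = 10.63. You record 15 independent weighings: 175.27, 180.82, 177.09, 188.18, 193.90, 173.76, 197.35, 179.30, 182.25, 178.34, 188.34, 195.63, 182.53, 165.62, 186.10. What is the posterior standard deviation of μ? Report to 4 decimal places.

2.7185

For Normal data with known variance σ², a Normal(μ₀, σ₀²) prior on μ is conjugate. Posterior precision = 1/σ₀² + n/σ²; posterior mean is the precision-weighted average of μ₀ and x̄.
σ₀² = 19.75² = 390.0625, σ² = 10.63² = 112.9969; σ² + n·σ₀² = 112.9969 + 15·390.0625 = 5963.9344.
Posterior precision = 1/σ₀² + n/σ² = 1/390.0625 + 15/112.9969 = (σ² + n·σ₀²)/(σ₀²σ²) = 5963.9344/(390.0625·112.9969); posterior variance σₙ² = σ₀²σ²/(σ² + n·σ₀²) = 390.0625·112.9969/5963.9344 = 7.390399.
Posterior SD = √σₙ² = √(390.0625·112.9969/5963.9344) = 2.7185.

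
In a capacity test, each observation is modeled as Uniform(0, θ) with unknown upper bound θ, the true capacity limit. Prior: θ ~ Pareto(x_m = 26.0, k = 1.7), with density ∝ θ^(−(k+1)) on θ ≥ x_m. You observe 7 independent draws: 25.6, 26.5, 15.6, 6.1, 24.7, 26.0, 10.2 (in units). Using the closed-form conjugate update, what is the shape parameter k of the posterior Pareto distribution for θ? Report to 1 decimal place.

8.7

A Pareto(scale x_m, shape k) prior on the upper bound θ of Uniform(0, θ) is conjugate: posterior is Pareto(max(x_m, max xᵢ), k + n).
Sample maximum = 26.5; prior scale x_m = 26.0 → posterior scale = max = 26.5.
Posterior shape = 1.7 + 7 = 8.7.
Posterior shape k = 8.7.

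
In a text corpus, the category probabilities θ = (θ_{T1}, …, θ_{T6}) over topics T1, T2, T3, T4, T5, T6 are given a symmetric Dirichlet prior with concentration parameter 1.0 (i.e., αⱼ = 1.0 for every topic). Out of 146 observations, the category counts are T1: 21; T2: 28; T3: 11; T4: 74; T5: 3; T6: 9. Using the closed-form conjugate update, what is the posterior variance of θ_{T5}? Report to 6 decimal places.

The Dirichlet prior is conjugate to the Multinomial likelihood: each posterior αⱼ = prior αⱼ + observed count nⱼ.
Posterior concentration: (22.0, 29.0, 12.0, 75.0, 4.0, 10.0), total = 152.0.
Var[θ_j] = α_j(Σα−α_j)/((Σα)²(Σα+1)) = 4.0·148.0/(152.0²·153.0) = 0.000167.

0.000167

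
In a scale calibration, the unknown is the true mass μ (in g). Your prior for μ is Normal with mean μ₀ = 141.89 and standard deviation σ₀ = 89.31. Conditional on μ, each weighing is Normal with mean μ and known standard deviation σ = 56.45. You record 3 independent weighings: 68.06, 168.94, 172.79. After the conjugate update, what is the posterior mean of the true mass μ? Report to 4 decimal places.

For Normal data with known variance σ², a Normal(μ₀, σ₀²) prior on μ is conjugate. Posterior precision = 1/σ₀² + n/σ²; posterior mean is the precision-weighted average of μ₀ and x̄.
Σxᵢ = 68.06 + 168.94 + 172.79 = 409.79, so n·x̄ = 409.79.
σ₀² = 89.31² = 7976.2761, σ² = 56.45² = 3186.6025; σ² + n·σ₀² = 3186.6025 + 3·7976.2761 = 27115.4308.
Posterior mean = (μ₀/σ₀² + n·x̄/σ²)/(1/σ₀² + n/σ²) = (σ²·μ₀ + σ₀²·n·x̄)/(σ² + n·σ₀²) = (3186.6025·141.89 + 7976.2761·409.79)/27115.4308 = 3720745.211744/27115.4308 = 137.2187.

137.2187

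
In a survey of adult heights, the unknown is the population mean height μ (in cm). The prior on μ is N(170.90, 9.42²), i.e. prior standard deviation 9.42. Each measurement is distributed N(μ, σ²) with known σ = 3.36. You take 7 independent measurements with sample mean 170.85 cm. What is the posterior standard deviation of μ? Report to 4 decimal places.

1.2586

For Normal data with known variance σ², a Normal(μ₀, σ₀²) prior on μ is conjugate. Posterior precision = 1/σ₀² + n/σ²; posterior mean is the precision-weighted average of μ₀ and x̄.
σ₀² = 9.42² = 88.7364, σ² = 3.36² = 11.2896; σ² + n·σ₀² = 11.2896 + 7·88.7364 = 632.4444.
Posterior precision = 1/σ₀² + n/σ² = 1/88.7364 + 7/11.2896 = (σ² + n·σ₀²)/(σ₀²σ²) = 632.4444/(88.7364·11.2896); posterior variance σₙ² = σ₀²σ²/(σ² + n·σ₀²) = 88.7364·11.2896/632.4444 = 1.584010.
Posterior SD = √σₙ² = √(88.7364·11.2896/632.4444) = 1.2586.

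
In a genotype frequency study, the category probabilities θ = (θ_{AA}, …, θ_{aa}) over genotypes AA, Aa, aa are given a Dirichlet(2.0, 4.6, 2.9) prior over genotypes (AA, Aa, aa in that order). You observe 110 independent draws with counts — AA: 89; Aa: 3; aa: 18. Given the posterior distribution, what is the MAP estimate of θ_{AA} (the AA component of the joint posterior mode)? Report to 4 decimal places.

The Dirichlet prior is conjugate to the Multinomial likelihood: each posterior αⱼ = prior αⱼ + observed count nⱼ.
Posterior concentration: (91.0, 7.6, 20.9), total = 119.5.
Joint mode component: (α_{AA}−1)/(Σα−K) = 90.0/116.5 = 0.7725.

0.7725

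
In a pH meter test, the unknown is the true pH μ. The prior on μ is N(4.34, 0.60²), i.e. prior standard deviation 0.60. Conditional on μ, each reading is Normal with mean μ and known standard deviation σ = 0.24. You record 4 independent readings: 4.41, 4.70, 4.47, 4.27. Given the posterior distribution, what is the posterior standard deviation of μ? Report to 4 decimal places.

For Normal data with known variance σ², a Normal(μ₀, σ₀²) prior on μ is conjugate. Posterior precision = 1/σ₀² + n/σ²; posterior mean is the precision-weighted average of μ₀ and x̄.
σ₀² = 0.60² = 0.36, σ² = 0.24² = 0.0576; σ² + n·σ₀² = 0.0576 + 4·0.36 = 1.4976.
Posterior precision = 1/σ₀² + n/σ² = 1/0.36 + 4/0.0576 = (σ² + n·σ₀²)/(σ₀²σ²) = 1.4976/(0.36·0.0576); posterior variance σₙ² = σ₀²σ²/(σ² + n·σ₀²) = 0.36·0.0576/1.4976 = 0.013846.
Posterior SD = √σₙ² = √(0.36·0.0576/1.4976) = 0.1177.

0.1177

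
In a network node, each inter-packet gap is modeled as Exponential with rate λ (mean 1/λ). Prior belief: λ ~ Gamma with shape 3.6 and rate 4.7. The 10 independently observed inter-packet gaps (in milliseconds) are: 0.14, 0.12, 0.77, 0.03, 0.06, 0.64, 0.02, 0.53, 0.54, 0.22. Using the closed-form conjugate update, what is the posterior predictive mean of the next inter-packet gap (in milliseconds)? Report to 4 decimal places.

0.6167

With a Gamma(shape α, rate β) prior on the exponential rate λ, the posterior after n observations with total T = Σxᵢ is Gamma(α+n, β+T).
Sum of observations T = 3.07 milliseconds; n = 10.
Posterior: Gamma(3.6+10, 4.7+3.07) = Gamma(13.6, 7.77).
The predictive distribution for the next observation is Lomax; its mean is β/(α−1) = 7.77/12.6 = 0.6167.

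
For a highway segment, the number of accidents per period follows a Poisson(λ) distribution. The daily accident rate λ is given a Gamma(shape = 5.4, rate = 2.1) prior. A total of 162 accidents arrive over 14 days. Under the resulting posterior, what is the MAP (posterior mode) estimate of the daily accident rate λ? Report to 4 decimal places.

With a Gamma(shape α, rate β) prior, the Poisson likelihood is conjugate: the posterior is Gamma(α + ΣXᵢ, β + n).
Posterior: Gamma(α+S, β+n) = Gamma(5.4+162, 2.1+14) = Gamma(167.4, 16.1).
Mode of Gamma(α,β) for α≥1 is (α−1)/β = 166.4/16.1 = 10.3354.

10.3354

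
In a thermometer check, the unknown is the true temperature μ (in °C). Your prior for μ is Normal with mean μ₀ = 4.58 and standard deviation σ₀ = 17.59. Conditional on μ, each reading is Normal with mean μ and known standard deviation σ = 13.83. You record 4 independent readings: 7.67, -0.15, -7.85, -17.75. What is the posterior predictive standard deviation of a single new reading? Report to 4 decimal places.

For Normal data with known variance σ², a Normal(μ₀, σ₀²) prior on μ is conjugate. Posterior precision = 1/σ₀² + n/σ²; posterior mean is the precision-weighted average of μ₀ and x̄.
σ₀² = 17.59² = 309.4081, σ² = 13.83² = 191.2689; σ² + n·σ₀² = 191.2689 + 4·309.4081 = 1428.9013.
Posterior precision = 1/σ₀² + n/σ² = 1/309.4081 + 4/191.2689 = (σ² + n·σ₀²)/(σ₀²σ²) = 1428.9013/(309.4081·191.2689); posterior variance σₙ² = σ₀²σ²/(σ² + n·σ₀²) = 309.4081·191.2689/1428.9013 = 41.416539.
Predictive variance for one new observation = σₙ² + σ² = 309.4081·191.2689/1428.9013 + 191.2689 = σ²·(σ₀² + 1428.9013)/1428.9013 = 191.2689·1738.3094/1428.9013 = 232.685439; SD = √(191.2689·1738.3094/1428.9013) = 15.2540.

15.2540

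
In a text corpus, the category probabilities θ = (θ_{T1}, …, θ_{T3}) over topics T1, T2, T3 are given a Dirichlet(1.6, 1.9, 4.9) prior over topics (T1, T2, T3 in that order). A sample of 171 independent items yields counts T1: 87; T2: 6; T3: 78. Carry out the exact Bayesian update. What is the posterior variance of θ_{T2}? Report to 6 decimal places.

The Dirichlet prior is conjugate to the Multinomial likelihood: each posterior αⱼ = prior αⱼ + observed count nⱼ.
Posterior concentration: (88.6, 7.9, 82.9), total = 179.4.
Var[θ_j] = α_j(Σα−α_j)/((Σα)²(Σα+1)) = 7.9·171.5/(179.4²·180.4) = 0.000233.

0.000233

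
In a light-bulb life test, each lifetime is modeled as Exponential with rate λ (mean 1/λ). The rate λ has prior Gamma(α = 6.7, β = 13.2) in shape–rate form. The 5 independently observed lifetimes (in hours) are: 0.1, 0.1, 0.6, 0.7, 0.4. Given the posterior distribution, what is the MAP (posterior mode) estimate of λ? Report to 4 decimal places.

0.7086

With a Gamma(shape α, rate β) prior on the exponential rate λ, the posterior after n observations with total T = Σxᵢ is Gamma(α+n, β+T).
Sum of observations T = 1.9 hours; n = 5.
Posterior: Gamma(6.7+5, 13.2+1.9) = Gamma(11.7, 15.1).
Mode = (α−1)/β = 0.7086.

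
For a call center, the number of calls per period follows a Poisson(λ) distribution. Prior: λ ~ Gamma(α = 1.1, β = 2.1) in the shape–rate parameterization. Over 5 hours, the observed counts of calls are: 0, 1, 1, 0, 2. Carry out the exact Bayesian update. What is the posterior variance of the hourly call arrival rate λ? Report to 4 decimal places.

0.1012

With a Gamma(shape α, rate β) prior, the Poisson likelihood is conjugate: the posterior is Gamma(α + ΣXᵢ, β + n).
Sum of counts S = 4 over n = 5 hours.
Posterior: Gamma(α+S, β+n) = Gamma(1.1+4, 2.1+5) = Gamma(5.1, 7.1).
Var = α/β² = 5.1/7.1² = 0.1012.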